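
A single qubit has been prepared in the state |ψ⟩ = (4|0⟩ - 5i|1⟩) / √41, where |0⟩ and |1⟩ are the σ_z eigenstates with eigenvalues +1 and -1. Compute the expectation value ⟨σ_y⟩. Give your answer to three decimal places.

⟨σ_y⟩ = 2 Im(a* b)/(|a|²+|b|²) with a = 4, b = -5i.
a* b = -20i, so ⟨σ_y⟩ = -40/41.

-0.976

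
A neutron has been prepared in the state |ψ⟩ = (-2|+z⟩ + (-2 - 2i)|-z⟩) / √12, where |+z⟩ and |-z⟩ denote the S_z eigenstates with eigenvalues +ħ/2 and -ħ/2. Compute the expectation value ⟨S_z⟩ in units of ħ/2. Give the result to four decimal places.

-0.3333

⟨σ_z⟩ = |a|² - |b|² divided by |a|²+|b|², with a, b the |+z⟩, |-z⟩ amplitudes.
= (4 - 8)/12 = -4/12.
⟨S_z⟩ = (ħ/2)·⟨σ_z⟩.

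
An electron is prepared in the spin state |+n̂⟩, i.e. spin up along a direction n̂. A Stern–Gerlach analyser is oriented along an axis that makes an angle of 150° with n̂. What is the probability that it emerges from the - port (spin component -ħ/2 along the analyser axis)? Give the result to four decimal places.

For spin-½, the probability of finding spin-up along an axis at angle θ to the initial spin direction is cos²(θ/2); spin-down is sin²(θ/2).
θ = 150°, so P = sin²(75°) ≈ 0.9330.

0.9330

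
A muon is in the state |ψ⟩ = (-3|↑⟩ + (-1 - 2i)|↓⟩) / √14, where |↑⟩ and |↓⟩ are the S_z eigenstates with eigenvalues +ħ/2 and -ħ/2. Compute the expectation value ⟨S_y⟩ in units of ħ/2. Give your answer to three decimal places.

⟨σ_y⟩ = 2 Im(a* b)/(|a|²+|b|²) with a = -3, b = (-1 - 2i).
a* b = (3 + 6i), so ⟨σ_y⟩ = 12/14.
⟨S_y⟩ = (ħ/2)·⟨σ_y⟩.

0.857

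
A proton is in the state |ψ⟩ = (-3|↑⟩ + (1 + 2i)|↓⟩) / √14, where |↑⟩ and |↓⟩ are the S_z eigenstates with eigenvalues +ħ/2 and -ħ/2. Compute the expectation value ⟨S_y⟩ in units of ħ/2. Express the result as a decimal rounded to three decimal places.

-0.857

⟨σ_y⟩ = 2 Im(a* b)/(|a|²+|b|²) with a = -3, b = (1 + 2i).
a* b = (-3 - 6i), so ⟨σ_y⟩ = -12/14.
⟨S_y⟩ = (ħ/2)·⟨σ_y⟩.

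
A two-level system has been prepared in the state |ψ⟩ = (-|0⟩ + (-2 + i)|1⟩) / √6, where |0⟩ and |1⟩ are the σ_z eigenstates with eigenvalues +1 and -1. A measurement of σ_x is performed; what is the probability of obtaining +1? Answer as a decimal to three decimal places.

|+x⟩ = (|0⟩ + |1⟩)/√2, so ⟨+x|ψ⟩ = (-3 + i) / (√2·√6).
P = |-3 + i|² / 12 = 10/12.

0.833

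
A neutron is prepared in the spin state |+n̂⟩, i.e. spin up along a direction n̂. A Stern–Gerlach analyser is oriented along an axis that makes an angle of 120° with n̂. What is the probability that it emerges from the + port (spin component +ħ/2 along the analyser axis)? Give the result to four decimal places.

0.2500

For spin-½, the probability of finding spin-up along an axis at angle θ to the initial spin direction is cos²(θ/2); spin-down is sin²(θ/2).
θ = 120°, so P = cos²(60°) ≈ 0.2500.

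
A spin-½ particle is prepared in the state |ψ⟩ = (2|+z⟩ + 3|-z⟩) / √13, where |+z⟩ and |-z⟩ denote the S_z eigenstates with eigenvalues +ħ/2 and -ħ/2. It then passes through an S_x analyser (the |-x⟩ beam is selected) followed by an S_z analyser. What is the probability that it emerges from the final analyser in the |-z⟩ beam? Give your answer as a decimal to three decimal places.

First analyser (S_x): P(|-x⟩) = |⟨-x|ψ⟩|² = 1/26.
After stage 1 the state is |-x⟩; P(|-z⟩) = |⟨-z|-x⟩|² = 1/2.
Joint probability = 1/26 × 1/2 = 0.019.

0.019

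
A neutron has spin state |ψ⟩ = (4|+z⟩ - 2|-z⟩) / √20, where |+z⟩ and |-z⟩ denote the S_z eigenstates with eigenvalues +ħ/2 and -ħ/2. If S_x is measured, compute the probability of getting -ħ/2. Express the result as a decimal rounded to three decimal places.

|-x⟩ = (|+z⟩ - |-z⟩)/√2, so ⟨-x|ψ⟩ = (6) / (√2·√20).
P = |6|² / 40 = 36/40.

0.900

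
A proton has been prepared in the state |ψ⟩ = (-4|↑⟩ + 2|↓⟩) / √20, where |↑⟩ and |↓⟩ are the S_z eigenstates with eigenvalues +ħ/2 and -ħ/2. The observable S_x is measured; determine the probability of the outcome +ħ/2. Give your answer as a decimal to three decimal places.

0.100

|+x⟩ = (|↑⟩ + |↓⟩)/√2, so ⟨+x|ψ⟩ = (-2) / (√2·√20).
P = |-2|² / 40 = 4/40.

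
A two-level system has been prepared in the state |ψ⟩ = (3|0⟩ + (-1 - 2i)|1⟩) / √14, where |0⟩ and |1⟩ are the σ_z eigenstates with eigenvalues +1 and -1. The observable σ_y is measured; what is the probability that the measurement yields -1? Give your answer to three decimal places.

0.929

|-y⟩ = (|0⟩ - i|1⟩)/√2, so ⟨-y|ψ⟩ = (5 - i) / (√2·√14).
P = |5 - i|² / 28 = 26/28.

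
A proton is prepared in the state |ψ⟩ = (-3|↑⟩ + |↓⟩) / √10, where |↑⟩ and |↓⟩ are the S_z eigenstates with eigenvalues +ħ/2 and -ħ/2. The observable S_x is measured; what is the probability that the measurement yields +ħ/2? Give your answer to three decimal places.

0.200

|+x⟩ = (|↑⟩ + |↓⟩)/√2, so ⟨+x|ψ⟩ = (-2) / (√2·√10).
P = |-2|² / 20 = 4/20.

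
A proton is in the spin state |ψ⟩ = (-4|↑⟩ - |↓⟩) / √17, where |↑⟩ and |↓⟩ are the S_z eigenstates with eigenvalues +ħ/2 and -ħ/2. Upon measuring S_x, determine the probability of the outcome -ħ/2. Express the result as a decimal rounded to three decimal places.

0.265

|-x⟩ = (|↑⟩ - |↓⟩)/√2, so ⟨-x|ψ⟩ = (-3) / (√2·√17).
P = |-3|² / 34 = 9/34.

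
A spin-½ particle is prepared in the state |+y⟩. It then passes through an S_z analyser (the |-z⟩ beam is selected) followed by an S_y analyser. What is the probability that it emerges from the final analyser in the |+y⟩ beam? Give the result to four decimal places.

0.2500

First analyser (S_z): from |+y⟩, P(|-z⟩) = 1/2.
After stage 1 the state is |-z⟩; P(|+y⟩) = |⟨+y|-z⟩|² = 1/2.
Joint probability = 1/2 × 1/2 = 0.2500.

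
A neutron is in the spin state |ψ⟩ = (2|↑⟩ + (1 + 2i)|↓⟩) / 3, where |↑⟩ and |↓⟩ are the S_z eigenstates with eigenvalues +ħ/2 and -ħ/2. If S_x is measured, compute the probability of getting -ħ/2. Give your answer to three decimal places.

0.278

|-x⟩ = (|↑⟩ - |↓⟩)/√2, so ⟨-x|ψ⟩ = (1 - 2i) / (√2·3).
P = |1 - 2i|² / 18 = 5/18.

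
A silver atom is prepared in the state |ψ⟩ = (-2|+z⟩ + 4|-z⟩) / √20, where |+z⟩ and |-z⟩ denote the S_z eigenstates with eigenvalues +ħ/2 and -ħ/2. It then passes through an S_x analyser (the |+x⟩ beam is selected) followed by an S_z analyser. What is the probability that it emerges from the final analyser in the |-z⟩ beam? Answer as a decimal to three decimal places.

First analyser (S_x): P(|+x⟩) = |⟨+x|ψ⟩|² = 4/40.
After stage 1 the state is |+x⟩; P(|-z⟩) = |⟨-z|+x⟩|² = 1/2.
Joint probability = 4/40 × 1/2 = 0.050.

0.050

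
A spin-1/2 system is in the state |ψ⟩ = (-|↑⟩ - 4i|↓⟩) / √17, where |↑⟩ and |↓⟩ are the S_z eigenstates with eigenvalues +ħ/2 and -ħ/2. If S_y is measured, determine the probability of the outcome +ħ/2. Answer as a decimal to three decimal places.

|+y⟩ = (|↑⟩ + i|↓⟩)/√2, so ⟨+y|ψ⟩ = (-5) / (√2·√17).
P = |-5|² / 34 = 25/34.

0.735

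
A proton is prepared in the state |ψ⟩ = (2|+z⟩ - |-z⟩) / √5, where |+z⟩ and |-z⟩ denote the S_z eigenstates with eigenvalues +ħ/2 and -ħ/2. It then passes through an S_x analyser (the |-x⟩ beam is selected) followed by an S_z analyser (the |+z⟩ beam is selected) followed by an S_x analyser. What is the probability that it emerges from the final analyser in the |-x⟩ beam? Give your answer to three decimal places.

0.225

First analyser (S_x): P(|-x⟩) = |⟨-x|ψ⟩|² = 9/10.
After stage 1 the state is |-x⟩; P(|+z⟩) = |⟨+z|-x⟩|² = 1/2.
After stage 2 the state is |+z⟩; P(|-x⟩) = |⟨-x|+z⟩|² = 1/2.
Joint probability = 9/10 × 1/2 × 1/2 = 0.225.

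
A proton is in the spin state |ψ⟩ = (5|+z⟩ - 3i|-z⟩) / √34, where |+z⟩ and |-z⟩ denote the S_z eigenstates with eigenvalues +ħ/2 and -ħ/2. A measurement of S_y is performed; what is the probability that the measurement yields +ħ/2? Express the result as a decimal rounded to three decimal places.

0.059

|+y⟩ = (|+z⟩ + i|-z⟩)/√2, so ⟨+y|ψ⟩ = (2) / (√2·√34).
P = |2|² / 68 = 4/68.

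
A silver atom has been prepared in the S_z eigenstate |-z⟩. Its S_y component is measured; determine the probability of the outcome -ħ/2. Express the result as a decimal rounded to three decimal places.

0.500

In the S_z basis, |-z⟩ = |-z⟩ and |-y⟩ = (|+z⟩ - i|-z⟩)/√2.
|⟨-y|-z⟩|² = 1/2.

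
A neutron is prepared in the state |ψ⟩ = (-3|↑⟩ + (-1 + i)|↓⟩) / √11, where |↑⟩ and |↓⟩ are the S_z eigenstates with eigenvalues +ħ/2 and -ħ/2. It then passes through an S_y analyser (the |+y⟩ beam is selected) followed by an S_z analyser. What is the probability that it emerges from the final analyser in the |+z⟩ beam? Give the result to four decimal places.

0.1136

First analyser (S_y): P(|+y⟩) = |⟨+y|ψ⟩|² = 5/22.
After stage 1 the state is |+y⟩; P(|+z⟩) = |⟨+z|+y⟩|² = 1/2.
Joint probability = 5/22 × 1/2 = 0.1136.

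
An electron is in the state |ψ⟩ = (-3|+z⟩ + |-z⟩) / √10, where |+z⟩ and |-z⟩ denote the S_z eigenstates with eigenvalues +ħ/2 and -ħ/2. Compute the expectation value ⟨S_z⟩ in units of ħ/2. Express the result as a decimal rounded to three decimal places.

0.800

⟨σ_z⟩ = |a|² - |b|² divided by |a|²+|b|², with a, b the |+z⟩, |-z⟩ amplitudes.
= (9 - 1)/10 = 8/10.
⟨S_z⟩ = (ħ/2)·⟨σ_z⟩.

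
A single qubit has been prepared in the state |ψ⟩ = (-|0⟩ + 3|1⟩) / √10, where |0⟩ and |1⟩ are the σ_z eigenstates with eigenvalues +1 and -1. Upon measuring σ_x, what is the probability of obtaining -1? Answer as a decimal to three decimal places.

0.800

|-x⟩ = (|0⟩ - |1⟩)/√2, so ⟨-x|ψ⟩ = (-4) / (√2·√10).
P = |-4|² / 20 = 16/20.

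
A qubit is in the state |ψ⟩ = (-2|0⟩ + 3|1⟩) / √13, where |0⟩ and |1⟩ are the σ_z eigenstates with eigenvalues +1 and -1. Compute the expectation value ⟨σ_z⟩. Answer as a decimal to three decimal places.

⟨σ_z⟩ = |a|² - |b|² divided by |a|²+|b|², with a, b the |0⟩, |1⟩ amplitudes.
= (4 - 9)/13 = -5/13.

-0.385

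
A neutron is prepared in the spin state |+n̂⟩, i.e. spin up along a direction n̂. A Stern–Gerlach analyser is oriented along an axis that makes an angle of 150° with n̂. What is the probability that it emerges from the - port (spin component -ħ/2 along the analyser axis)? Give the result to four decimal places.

0.9330

For spin-½, the probability of finding spin-up along an axis at angle θ to the initial spin direction is cos²(θ/2); spin-down is sin²(θ/2).
θ = 150°, so P = sin²(75°) ≈ 0.9330.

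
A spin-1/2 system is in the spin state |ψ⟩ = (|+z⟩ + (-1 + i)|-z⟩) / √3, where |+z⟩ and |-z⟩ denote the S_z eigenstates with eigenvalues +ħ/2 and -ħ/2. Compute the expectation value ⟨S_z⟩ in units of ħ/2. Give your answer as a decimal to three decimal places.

⟨σ_z⟩ = |a|² - |b|² divided by |a|²+|b|², with a, b the |+z⟩, |-z⟩ amplitudes.
= (1 - 2)/3 = -1/3.
⟨S_z⟩ = (ħ/2)·⟨σ_z⟩.

-0.333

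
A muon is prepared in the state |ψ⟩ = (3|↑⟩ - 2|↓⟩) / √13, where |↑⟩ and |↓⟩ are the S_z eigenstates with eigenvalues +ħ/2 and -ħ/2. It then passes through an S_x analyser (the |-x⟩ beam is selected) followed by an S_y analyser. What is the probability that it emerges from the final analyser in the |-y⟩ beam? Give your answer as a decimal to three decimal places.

0.481

First analyser (S_x): P(|-x⟩) = |⟨-x|ψ⟩|² = 25/26.
After stage 1 the state is |-x⟩; P(|-y⟩) = |⟨-y|-x⟩|² = 1/2.
Joint probability = 25/26 × 1/2 = 0.481.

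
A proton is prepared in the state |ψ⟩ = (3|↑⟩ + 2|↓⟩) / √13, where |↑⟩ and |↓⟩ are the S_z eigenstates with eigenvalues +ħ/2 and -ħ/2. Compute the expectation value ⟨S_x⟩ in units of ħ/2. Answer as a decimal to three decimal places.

0.923

⟨σ_x⟩ = 2 Re(a* b)/(|a|²+|b|²) with a = 3, b = 2.
a* b = 6, so ⟨σ_x⟩ = 12/13.
⟨S_x⟩ = (ħ/2)·⟨σ_x⟩.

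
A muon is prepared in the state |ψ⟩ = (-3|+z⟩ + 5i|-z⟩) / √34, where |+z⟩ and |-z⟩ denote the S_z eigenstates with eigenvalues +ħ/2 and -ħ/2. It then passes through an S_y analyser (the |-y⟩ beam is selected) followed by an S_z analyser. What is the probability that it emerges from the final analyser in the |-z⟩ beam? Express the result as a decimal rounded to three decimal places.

First analyser (S_y): P(|-y⟩) = |⟨-y|ψ⟩|² = 64/68.
After stage 1 the state is |-y⟩; P(|-z⟩) = |⟨-z|-y⟩|² = 1/2.
Joint probability = 64/68 × 1/2 = 0.471.

0.471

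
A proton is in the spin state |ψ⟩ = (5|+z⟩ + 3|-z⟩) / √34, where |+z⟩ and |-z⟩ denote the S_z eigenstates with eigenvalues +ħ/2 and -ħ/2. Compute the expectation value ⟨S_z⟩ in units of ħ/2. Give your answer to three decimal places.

⟨σ_z⟩ = |a|² - |b|² divided by |a|²+|b|², with a, b the |+z⟩, |-z⟩ amplitudes.
= (25 - 9)/34 = 16/34.
⟨S_z⟩ = (ħ/2)·⟨σ_z⟩.

0.471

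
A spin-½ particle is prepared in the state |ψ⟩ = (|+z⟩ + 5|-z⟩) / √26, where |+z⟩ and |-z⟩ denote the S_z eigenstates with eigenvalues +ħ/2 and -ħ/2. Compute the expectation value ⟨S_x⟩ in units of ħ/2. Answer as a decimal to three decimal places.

⟨σ_x⟩ = 2 Re(a* b)/(|a|²+|b|²) with a = 1, b = 5.
a* b = 5, so ⟨σ_x⟩ = 10/26.
⟨S_x⟩ = (ħ/2)·⟨σ_x⟩.

0.385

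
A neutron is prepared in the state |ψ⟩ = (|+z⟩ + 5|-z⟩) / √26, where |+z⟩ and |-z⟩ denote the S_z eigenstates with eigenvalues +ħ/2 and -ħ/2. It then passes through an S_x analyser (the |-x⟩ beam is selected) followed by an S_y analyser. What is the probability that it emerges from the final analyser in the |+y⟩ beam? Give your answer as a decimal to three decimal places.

0.154

First analyser (S_x): P(|-x⟩) = |⟨-x|ψ⟩|² = 16/52.
After stage 1 the state is |-x⟩; P(|+y⟩) = |⟨+y|-x⟩|² = 1/2.
Joint probability = 16/52 × 1/2 = 0.154.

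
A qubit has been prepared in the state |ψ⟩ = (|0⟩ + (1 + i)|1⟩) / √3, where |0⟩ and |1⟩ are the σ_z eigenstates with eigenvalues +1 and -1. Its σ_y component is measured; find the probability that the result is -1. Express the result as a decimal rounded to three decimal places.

|-y⟩ = (|0⟩ - i|1⟩)/√2, so ⟨-y|ψ⟩ = (i) / (√2·√3).
P = |i|² / 6 = 1/6.

0.167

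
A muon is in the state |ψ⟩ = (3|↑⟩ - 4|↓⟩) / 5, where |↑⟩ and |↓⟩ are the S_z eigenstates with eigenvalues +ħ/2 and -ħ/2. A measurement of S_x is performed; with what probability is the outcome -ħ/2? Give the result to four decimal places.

0.9800

|-x⟩ = (|↑⟩ - |↓⟩)/√2, so ⟨-x|ψ⟩ = (7) / (√2·5).
P = |7|² / 50 = 49/50.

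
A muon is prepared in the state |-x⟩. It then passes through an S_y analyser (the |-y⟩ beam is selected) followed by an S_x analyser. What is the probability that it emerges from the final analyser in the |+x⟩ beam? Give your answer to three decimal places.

First analyser (S_y): from |-x⟩, P(|-y⟩) = 1/2.
After stage 1 the state is |-y⟩; P(|+x⟩) = |⟨+x|-y⟩|² = 1/2.
Joint probability = 1/2 × 1/2 = 0.250.

0.250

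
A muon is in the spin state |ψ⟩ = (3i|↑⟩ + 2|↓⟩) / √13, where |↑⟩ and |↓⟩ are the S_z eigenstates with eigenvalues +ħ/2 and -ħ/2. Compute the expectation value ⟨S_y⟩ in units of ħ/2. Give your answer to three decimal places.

⟨σ_y⟩ = 2 Im(a* b)/(|a|²+|b|²) with a = 3i, b = 2.
a* b = -6i, so ⟨σ_y⟩ = -12/13.
⟨S_y⟩ = (ħ/2)·⟨σ_y⟩.

-0.923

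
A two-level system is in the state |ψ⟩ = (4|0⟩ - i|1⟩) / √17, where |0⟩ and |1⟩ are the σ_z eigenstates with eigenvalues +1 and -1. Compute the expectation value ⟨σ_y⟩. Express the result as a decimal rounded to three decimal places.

-0.471

⟨σ_y⟩ = 2 Im(a* b)/(|a|²+|b|²) with a = 4, b = -i.
a* b = -4i, so ⟨σ_y⟩ = -8/17.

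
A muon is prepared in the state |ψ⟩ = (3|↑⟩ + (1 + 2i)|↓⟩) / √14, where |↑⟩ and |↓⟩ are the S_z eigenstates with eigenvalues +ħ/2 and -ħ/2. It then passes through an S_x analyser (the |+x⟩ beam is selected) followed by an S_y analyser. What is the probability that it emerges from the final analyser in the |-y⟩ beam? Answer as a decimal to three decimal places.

First analyser (S_x): P(|+x⟩) = |⟨+x|ψ⟩|² = 20/28.
After stage 1 the state is |+x⟩; P(|-y⟩) = |⟨-y|+x⟩|² = 1/2.
Joint probability = 20/28 × 1/2 = 0.357.

0.357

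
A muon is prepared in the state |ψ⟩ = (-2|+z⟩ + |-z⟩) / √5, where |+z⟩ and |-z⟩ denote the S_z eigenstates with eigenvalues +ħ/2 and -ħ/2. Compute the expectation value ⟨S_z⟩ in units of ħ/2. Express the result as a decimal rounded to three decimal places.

0.600

⟨σ_z⟩ = |a|² - |b|² divided by |a|²+|b|², with a, b the |+z⟩, |-z⟩ amplitudes.
= (4 - 1)/5 = 3/5.
⟨S_z⟩ = (ħ/2)·⟨σ_z⟩.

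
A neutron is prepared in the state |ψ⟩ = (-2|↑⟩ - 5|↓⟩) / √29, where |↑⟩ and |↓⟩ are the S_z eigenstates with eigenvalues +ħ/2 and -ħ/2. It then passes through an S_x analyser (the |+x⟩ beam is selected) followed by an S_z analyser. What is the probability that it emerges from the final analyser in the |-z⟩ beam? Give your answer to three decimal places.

0.422

First analyser (S_x): P(|+x⟩) = |⟨+x|ψ⟩|² = 49/58.
After stage 1 the state is |+x⟩; P(|-z⟩) = |⟨-z|+x⟩|² = 1/2.
Joint probability = 49/58 × 1/2 = 0.422.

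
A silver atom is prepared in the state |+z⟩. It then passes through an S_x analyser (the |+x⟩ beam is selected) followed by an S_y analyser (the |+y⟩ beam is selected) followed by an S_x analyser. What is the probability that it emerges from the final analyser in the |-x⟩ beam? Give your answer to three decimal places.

0.125

First analyser (S_x): from |+z⟩, P(|+x⟩) = 1/2.
After stage 1 the state is |+x⟩; P(|+y⟩) = |⟨+y|+x⟩|² = 1/2.
After stage 2 the state is |+y⟩; P(|-x⟩) = |⟨-x|+y⟩|² = 1/2.
Joint probability = 1/2 × 1/2 × 1/2 = 0.125.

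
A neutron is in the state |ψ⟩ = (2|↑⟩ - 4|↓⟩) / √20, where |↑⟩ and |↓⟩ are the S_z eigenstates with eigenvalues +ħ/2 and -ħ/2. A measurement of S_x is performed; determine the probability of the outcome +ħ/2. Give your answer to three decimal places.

0.100

|+x⟩ = (|↑⟩ + |↓⟩)/√2, so ⟨+x|ψ⟩ = (-2) / (√2·√20).
P = |-2|² / 40 = 4/40.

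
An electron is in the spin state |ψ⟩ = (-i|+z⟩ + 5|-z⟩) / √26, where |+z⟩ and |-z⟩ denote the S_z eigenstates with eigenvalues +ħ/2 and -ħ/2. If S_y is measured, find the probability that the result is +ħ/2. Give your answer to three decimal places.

0.692

|+y⟩ = (|+z⟩ + i|-z⟩)/√2, so ⟨+y|ψ⟩ = (-6i) / (√2·√26).
P = |-6i|² / 52 = 36/52.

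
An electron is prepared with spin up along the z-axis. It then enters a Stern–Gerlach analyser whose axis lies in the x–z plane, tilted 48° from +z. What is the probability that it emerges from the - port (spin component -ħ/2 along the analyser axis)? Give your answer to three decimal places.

For spin-½, the probability of finding spin-up along an axis at angle θ to the initial spin direction is cos²(θ/2); spin-down is sin²(θ/2).
θ = 48°, so P = sin²(24°) ≈ 0.165.

0.165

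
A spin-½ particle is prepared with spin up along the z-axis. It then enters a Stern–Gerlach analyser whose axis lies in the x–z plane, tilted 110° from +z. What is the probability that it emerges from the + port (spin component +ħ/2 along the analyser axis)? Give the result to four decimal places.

0.3290

For spin-½, the probability of finding spin-up along an axis at angle θ to the initial spin direction is cos²(θ/2); spin-down is sin²(θ/2).
θ = 110°, so P = cos²(55°) ≈ 0.3290.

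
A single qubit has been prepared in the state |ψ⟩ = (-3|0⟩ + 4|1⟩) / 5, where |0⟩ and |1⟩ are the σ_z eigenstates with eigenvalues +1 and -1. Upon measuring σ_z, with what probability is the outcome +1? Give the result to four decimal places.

The +1 outcome corresponds to |0⟩. Its amplitude in |ψ⟩ is -3/5.
P = |-3|² / 25 = 9/25.

0.3600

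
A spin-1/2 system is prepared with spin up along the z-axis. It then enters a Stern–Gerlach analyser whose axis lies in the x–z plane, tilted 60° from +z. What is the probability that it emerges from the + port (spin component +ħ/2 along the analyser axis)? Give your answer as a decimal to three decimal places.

0.750

For spin-½, the probability of finding spin-up along an axis at angle θ to the initial spin direction is cos²(θ/2); spin-down is sin²(θ/2).
θ = 60°, so P = cos²(30°) ≈ 0.750.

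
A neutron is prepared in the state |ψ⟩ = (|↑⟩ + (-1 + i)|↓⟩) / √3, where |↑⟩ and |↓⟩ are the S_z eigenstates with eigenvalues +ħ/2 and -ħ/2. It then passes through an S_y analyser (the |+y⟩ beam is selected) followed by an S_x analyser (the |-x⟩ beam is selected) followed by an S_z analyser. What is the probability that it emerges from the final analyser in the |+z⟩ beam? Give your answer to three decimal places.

0.208

First analyser (S_y): P(|+y⟩) = |⟨+y|ψ⟩|² = 5/6.
After stage 1 the state is |+y⟩; P(|-x⟩) = |⟨-x|+y⟩|² = 1/2.
After stage 2 the state is |-x⟩; P(|+z⟩) = |⟨+z|-x⟩|² = 1/2.
Joint probability = 5/6 × 1/2 × 1/2 = 0.208.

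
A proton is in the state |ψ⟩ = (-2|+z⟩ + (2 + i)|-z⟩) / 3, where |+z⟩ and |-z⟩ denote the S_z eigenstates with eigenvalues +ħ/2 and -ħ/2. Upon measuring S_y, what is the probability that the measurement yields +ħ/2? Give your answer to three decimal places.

0.278

|+y⟩ = (|+z⟩ + i|-z⟩)/√2, so ⟨+y|ψ⟩ = (-1 - 2i) / (√2·3).
P = |-1 - 2i|² / 18 = 5/18.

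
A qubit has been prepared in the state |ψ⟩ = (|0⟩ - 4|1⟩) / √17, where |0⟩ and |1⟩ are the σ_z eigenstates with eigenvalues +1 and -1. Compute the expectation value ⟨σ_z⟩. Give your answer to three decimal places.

⟨σ_z⟩ = |a|² - |b|² divided by |a|²+|b|², with a, b the |0⟩, |1⟩ amplitudes.
= (1 - 16)/17 = -15/17.

-0.882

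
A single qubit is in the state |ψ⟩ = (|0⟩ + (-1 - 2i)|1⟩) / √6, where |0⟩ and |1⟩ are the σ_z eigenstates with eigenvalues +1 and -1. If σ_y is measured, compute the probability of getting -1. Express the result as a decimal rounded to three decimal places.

0.833

|-y⟩ = (|0⟩ - i|1⟩)/√2, so ⟨-y|ψ⟩ = (3 - i) / (√2·√6).
P = |3 - i|² / 12 = 10/12.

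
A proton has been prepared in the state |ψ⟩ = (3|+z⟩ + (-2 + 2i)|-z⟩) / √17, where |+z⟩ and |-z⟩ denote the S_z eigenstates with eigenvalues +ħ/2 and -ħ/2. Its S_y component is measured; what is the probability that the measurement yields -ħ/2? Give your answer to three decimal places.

|-y⟩ = (|+z⟩ - i|-z⟩)/√2, so ⟨-y|ψ⟩ = (1 - 2i) / (√2·√17).
P = |1 - 2i|² / 34 = 5/34.

0.147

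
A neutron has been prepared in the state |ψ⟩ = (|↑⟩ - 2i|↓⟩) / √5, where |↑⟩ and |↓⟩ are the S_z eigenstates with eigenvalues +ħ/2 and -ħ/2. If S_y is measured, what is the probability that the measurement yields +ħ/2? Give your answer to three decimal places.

|+y⟩ = (|↑⟩ + i|↓⟩)/√2, so ⟨+y|ψ⟩ = (-1) / (√2·√5).
P = |-1|² / 10 = 1/10.

0.100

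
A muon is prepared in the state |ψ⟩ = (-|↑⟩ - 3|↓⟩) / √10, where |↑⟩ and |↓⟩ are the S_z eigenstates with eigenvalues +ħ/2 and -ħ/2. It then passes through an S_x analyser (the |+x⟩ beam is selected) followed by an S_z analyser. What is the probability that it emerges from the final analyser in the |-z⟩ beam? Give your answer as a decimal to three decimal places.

First analyser (S_x): P(|+x⟩) = |⟨+x|ψ⟩|² = 16/20.
After stage 1 the state is |+x⟩; P(|-z⟩) = |⟨-z|+x⟩|² = 1/2.
Joint probability = 16/20 × 1/2 = 0.400.

0.400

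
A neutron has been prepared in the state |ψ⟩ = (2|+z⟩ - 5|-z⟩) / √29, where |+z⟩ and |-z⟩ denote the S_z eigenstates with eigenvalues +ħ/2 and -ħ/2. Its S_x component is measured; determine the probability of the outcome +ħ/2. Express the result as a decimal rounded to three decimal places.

|+x⟩ = (|+z⟩ + |-z⟩)/√2, so ⟨+x|ψ⟩ = (-3) / (√2·√29).
P = |-3|² / 58 = 9/58.

0.155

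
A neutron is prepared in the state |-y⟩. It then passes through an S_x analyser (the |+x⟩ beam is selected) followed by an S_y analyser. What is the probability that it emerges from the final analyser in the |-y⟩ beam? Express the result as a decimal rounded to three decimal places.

0.250

First analyser (S_x): from |-y⟩, P(|+x⟩) = 1/2.
After stage 1 the state is |+x⟩; P(|-y⟩) = |⟨-y|+x⟩|² = 1/2.
Joint probability = 1/2 × 1/2 = 0.250.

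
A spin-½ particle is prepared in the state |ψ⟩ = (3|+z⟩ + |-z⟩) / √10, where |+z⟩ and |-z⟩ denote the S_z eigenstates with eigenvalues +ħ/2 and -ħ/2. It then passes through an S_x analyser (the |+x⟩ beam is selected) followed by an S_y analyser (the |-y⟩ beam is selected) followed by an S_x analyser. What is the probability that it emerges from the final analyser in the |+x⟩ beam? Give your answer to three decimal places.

0.200

First analyser (S_x): P(|+x⟩) = |⟨+x|ψ⟩|² = 16/20.
After stage 1 the state is |+x⟩; P(|-y⟩) = |⟨-y|+x⟩|² = 1/2.
After stage 2 the state is |-y⟩; P(|+x⟩) = |⟨+x|-y⟩|² = 1/2.
Joint probability = 16/20 × 1/2 × 1/2 = 0.200.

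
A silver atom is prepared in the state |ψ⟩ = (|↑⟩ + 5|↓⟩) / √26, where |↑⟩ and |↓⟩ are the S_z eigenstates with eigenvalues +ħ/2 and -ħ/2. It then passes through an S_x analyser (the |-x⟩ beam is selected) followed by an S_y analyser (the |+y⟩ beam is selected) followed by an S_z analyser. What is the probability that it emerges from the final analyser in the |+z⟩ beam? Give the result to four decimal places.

First analyser (S_x): P(|-x⟩) = |⟨-x|ψ⟩|² = 16/52.
After stage 1 the state is |-x⟩; P(|+y⟩) = |⟨+y|-x⟩|² = 1/2.
After stage 2 the state is |+y⟩; P(|+z⟩) = |⟨+z|+y⟩|² = 1/2.
Joint probability = 16/52 × 1/2 × 1/2 = 0.0769.

0.0769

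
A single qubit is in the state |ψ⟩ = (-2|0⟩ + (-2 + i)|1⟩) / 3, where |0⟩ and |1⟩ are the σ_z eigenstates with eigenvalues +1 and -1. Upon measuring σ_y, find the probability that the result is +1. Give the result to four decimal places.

0.2778

|+y⟩ = (|0⟩ + i|1⟩)/√2, so ⟨+y|ψ⟩ = (-1 + 2i) / (√2·3).
P = |-1 + 2i|² / 18 = 5/18.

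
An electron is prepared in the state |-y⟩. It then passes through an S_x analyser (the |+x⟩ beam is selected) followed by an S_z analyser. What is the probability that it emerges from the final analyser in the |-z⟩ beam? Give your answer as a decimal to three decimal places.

0.250

First analyser (S_x): from |-y⟩, P(|+x⟩) = 1/2.
After stage 1 the state is |+x⟩; P(|-z⟩) = |⟨-z|+x⟩|² = 1/2.
Joint probability = 1/2 × 1/2 = 0.250.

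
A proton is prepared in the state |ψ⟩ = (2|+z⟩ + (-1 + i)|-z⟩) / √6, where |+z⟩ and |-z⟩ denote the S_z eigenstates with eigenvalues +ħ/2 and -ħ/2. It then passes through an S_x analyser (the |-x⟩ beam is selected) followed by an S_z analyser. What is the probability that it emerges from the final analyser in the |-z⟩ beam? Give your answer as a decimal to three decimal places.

First analyser (S_x): P(|-x⟩) = |⟨-x|ψ⟩|² = 10/12.
After stage 1 the state is |-x⟩; P(|-z⟩) = |⟨-z|-x⟩|² = 1/2.
Joint probability = 10/12 × 1/2 = 0.417.

0.417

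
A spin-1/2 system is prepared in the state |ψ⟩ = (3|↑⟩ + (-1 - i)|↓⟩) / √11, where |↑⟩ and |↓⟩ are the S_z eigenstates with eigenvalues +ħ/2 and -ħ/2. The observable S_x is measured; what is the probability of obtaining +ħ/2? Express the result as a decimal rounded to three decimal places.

0.227

|+x⟩ = (|↑⟩ + |↓⟩)/√2, so ⟨+x|ψ⟩ = (2 - i) / (√2·√11).
P = |2 - i|² / 22 = 5/22.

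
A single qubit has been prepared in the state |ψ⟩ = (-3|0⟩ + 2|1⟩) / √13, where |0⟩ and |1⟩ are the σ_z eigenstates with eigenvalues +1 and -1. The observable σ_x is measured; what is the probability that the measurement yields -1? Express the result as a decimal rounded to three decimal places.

0.962

|-x⟩ = (|0⟩ - |1⟩)/√2, so ⟨-x|ψ⟩ = (-5) / (√2·√13).
P = |-5|² / 26 = 25/26.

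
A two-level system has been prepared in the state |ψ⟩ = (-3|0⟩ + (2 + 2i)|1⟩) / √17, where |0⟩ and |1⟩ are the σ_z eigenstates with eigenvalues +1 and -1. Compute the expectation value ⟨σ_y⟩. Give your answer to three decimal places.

-0.706

⟨σ_y⟩ = 2 Im(a* b)/(|a|²+|b|²) with a = -3, b = (2 + 2i).
a* b = (-6 - 6i), so ⟨σ_y⟩ = -12/17.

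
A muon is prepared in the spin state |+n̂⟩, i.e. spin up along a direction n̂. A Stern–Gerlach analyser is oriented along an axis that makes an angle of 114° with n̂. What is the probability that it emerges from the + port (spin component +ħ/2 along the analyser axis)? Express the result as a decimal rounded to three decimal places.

0.297

For spin-½, the probability of finding spin-up along an axis at angle θ to the initial spin direction is cos²(θ/2); spin-down is sin²(θ/2).
θ = 114°, so P = cos²(57°) ≈ 0.297.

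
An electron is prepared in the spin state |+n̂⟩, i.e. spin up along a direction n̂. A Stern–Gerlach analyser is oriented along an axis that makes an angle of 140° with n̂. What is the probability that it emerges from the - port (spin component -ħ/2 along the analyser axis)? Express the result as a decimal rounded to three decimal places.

For spin-½, the probability of finding spin-up along an axis at angle θ to the initial spin direction is cos²(θ/2); spin-down is sin²(θ/2).
θ = 140°, so P = sin²(70°) ≈ 0.883.

0.883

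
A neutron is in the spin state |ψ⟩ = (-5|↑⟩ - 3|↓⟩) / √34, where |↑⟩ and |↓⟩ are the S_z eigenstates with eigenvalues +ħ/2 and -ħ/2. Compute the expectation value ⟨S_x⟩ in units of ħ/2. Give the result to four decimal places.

⟨σ_x⟩ = 2 Re(a* b)/(|a|²+|b|²) with a = -5, b = -3.
a* b = 15, so ⟨σ_x⟩ = 30/34.
⟨S_x⟩ = (ħ/2)·⟨σ_x⟩.

0.8824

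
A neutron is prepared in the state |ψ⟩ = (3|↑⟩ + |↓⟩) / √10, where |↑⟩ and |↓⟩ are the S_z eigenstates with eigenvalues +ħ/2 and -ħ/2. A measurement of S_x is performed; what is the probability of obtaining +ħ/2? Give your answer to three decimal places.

|+x⟩ = (|↑⟩ + |↓⟩)/√2, so ⟨+x|ψ⟩ = (4) / (√2·√10).
P = |4|² / 20 = 16/20.

0.800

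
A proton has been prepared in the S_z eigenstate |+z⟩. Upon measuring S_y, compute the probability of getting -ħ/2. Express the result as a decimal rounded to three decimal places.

0.500

In the S_z basis, |+z⟩ = |↑⟩ and |-y⟩ = (|↑⟩ - i|↓⟩)/√2.
|⟨-y|+z⟩|² = 1/2.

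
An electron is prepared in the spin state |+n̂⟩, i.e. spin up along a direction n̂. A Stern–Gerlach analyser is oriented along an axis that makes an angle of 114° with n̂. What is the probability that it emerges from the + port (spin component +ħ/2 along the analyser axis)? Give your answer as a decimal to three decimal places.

For spin-½, the probability of finding spin-up along an axis at angle θ to the initial spin direction is cos²(θ/2); spin-down is sin²(θ/2).
θ = 114°, so P = cos²(57°) ≈ 0.297.

0.297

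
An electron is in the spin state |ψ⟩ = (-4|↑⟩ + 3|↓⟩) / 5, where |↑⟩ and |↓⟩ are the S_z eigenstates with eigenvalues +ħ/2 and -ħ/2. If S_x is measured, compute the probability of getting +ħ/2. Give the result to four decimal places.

0.0200

|+x⟩ = (|↑⟩ + |↓⟩)/√2, so ⟨+x|ψ⟩ = (-1) / (√2·5).
P = |-1|² / 50 = 1/50.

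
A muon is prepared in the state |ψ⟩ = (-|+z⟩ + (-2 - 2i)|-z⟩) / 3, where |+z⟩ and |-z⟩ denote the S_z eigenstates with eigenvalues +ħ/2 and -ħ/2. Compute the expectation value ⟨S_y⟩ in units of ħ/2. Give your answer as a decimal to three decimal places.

0.444

⟨σ_y⟩ = 2 Im(a* b)/(|a|²+|b|²) with a = -1, b = (-2 - 2i).
a* b = (2 + 2i), so ⟨σ_y⟩ = 4/9.
⟨S_y⟩ = (ħ/2)·⟨σ_y⟩.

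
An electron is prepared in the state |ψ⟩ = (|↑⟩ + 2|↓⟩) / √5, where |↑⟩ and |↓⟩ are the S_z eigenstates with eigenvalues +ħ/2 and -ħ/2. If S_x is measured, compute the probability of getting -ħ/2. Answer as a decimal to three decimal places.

0.100

|-x⟩ = (|↑⟩ - |↓⟩)/√2, so ⟨-x|ψ⟩ = (-1) / (√2·√5).
P = |-1|² / 10 = 1/10.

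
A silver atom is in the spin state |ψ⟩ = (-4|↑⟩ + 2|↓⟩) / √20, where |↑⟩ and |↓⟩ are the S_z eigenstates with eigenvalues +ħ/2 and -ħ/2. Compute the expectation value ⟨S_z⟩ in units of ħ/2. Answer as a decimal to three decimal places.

⟨σ_z⟩ = |a|² - |b|² divided by |a|²+|b|², with a, b the |↑⟩, |↓⟩ amplitudes.
= (16 - 4)/20 = 12/20.
⟨S_z⟩ = (ħ/2)·⟨σ_z⟩.

0.600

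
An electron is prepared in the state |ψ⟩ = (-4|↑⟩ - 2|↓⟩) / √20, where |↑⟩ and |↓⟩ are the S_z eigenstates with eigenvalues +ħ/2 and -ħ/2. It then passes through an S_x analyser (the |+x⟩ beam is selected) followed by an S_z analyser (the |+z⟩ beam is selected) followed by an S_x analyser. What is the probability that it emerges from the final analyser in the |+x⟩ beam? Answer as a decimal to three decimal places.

First analyser (S_x): P(|+x⟩) = |⟨+x|ψ⟩|² = 36/40.
After stage 1 the state is |+x⟩; P(|+z⟩) = |⟨+z|+x⟩|² = 1/2.
After stage 2 the state is |+z⟩; P(|+x⟩) = |⟨+x|+z⟩|² = 1/2.
Joint probability = 36/40 × 1/2 × 1/2 = 0.225.

0.225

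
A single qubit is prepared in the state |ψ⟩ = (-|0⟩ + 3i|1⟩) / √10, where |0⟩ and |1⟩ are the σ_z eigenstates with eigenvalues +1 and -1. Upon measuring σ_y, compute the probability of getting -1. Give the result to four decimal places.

0.8000

|-y⟩ = (|0⟩ - i|1⟩)/√2, so ⟨-y|ψ⟩ = (-4) / (√2·√10).
P = |-4|² / 20 = 16/20.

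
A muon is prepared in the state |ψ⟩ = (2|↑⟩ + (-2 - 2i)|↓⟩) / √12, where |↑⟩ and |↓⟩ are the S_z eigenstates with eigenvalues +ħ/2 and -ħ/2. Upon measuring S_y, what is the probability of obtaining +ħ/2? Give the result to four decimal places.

0.1667

|+y⟩ = (|↑⟩ + i|↓⟩)/√2, so ⟨+y|ψ⟩ = (2i) / (√2·√12).
P = |2i|² / 24 = 4/24.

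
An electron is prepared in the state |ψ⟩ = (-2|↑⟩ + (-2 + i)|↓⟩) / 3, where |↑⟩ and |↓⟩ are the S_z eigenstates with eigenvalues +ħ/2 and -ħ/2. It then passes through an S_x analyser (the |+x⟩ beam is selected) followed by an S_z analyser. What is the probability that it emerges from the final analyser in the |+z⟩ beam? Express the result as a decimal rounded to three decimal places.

0.472

First analyser (S_x): P(|+x⟩) = |⟨+x|ψ⟩|² = 17/18.
After stage 1 the state is |+x⟩; P(|+z⟩) = |⟨+z|+x⟩|² = 1/2.
Joint probability = 17/18 × 1/2 = 0.472.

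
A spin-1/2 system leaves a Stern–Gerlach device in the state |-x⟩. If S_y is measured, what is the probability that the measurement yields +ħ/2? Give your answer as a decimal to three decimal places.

0.500

In the S_z basis, |-x⟩ = (|↑⟩ - |↓⟩)/√2 and |+y⟩ = (|↑⟩ + i|↓⟩)/√2.
|⟨+y|-x⟩|² = 1/2.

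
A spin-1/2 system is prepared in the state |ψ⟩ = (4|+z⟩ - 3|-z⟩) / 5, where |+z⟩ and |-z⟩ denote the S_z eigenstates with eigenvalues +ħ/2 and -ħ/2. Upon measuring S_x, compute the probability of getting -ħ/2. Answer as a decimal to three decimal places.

|-x⟩ = (|+z⟩ - |-z⟩)/√2, so ⟨-x|ψ⟩ = (7) / (√2·5).
P = |7|² / 50 = 49/50.

0.980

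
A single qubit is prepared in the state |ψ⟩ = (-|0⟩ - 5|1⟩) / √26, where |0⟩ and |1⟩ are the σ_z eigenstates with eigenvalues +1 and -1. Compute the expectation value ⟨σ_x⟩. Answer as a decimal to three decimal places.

0.385

⟨σ_x⟩ = 2 Re(a* b)/(|a|²+|b|²) with a = -1, b = -5.
a* b = 5, so ⟨σ_x⟩ = 10/26.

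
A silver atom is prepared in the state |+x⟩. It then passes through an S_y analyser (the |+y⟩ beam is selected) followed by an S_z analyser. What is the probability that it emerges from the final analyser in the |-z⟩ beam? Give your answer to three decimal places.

0.250

First analyser (S_y): from |+x⟩, P(|+y⟩) = 1/2.
After stage 1 the state is |+y⟩; P(|-z⟩) = |⟨-z|+y⟩|² = 1/2.
Joint probability = 1/2 × 1/2 = 0.250.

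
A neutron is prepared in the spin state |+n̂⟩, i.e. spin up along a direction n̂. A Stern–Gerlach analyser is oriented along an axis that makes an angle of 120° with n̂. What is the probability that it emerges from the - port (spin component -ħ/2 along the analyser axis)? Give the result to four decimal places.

0.7500

For spin-½, the probability of finding spin-up along an axis at angle θ to the initial spin direction is cos²(θ/2); spin-down is sin²(θ/2).
θ = 120°, so P = sin²(60°) ≈ 0.7500.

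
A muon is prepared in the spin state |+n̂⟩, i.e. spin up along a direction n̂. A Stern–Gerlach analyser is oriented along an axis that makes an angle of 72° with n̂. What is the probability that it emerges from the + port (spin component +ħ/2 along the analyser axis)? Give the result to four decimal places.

0.6545

For spin-½, the probability of finding spin-up along an axis at angle θ to the initial spin direction is cos²(θ/2); spin-down is sin²(θ/2).
θ = 72°, so P = cos²(36°) ≈ 0.6545.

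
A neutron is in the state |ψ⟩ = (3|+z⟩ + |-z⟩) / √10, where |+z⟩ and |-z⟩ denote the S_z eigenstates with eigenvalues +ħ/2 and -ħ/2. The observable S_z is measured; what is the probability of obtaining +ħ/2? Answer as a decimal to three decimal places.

0.900

The +ħ/2 outcome corresponds to |+z⟩. Its amplitude in |ψ⟩ is 3/√10.
P = |3|² / 10 = 9/10.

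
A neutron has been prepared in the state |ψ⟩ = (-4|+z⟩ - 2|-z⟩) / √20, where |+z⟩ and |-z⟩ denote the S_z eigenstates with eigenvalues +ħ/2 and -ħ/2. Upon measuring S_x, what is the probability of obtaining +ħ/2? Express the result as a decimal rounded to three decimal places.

|+x⟩ = (|+z⟩ + |-z⟩)/√2, so ⟨+x|ψ⟩ = (-6) / (√2·√20).
P = |-6|² / 40 = 36/40.

0.900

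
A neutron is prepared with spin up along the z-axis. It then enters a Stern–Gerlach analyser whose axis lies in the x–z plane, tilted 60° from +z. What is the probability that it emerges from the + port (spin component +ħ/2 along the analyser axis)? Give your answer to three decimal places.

For spin-½, the probability of finding spin-up along an axis at angle θ to the initial spin direction is cos²(θ/2); spin-down is sin²(θ/2).
θ = 60°, so P = cos²(30°) ≈ 0.750.

0.750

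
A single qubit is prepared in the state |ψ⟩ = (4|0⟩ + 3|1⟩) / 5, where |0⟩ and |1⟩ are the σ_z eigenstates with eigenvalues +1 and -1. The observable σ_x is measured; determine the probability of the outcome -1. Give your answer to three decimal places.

0.020

|-x⟩ = (|0⟩ - |1⟩)/√2, so ⟨-x|ψ⟩ = (1) / (√2·5).
P = |1|² / 50 = 1/50.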